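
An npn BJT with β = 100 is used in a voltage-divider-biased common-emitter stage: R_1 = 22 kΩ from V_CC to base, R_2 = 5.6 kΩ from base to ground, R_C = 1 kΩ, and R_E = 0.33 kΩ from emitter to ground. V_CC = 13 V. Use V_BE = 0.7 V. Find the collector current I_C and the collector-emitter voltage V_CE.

I_C ≈ 5.1 mA, V_CE ≈ 6.2 V

Thevenize the base divider: V_Th = V_CC·R_2/(R_1+R_2) = 13×5.6/27.6 = 2.64 V, R_Th = R_1‖R_2 = 4.46 kΩ.
Base-emitter loop: V_Th = I_B·R_Th + V_BE + (β+1)I_B·R_E, so I_B = (2.64 − 0.7) / (4.46 + 101×0.33) = 0.0513 mA.
I_C = β·I_B = 100×0.0513 = 5.13 mA, and I_E = (β+1)I_B = 5.18 mA.
V_CE = V_CC − I_C·R_C − I_E·R_E = 13 − 5.13×1 − 5.18×0.33 = 6.16 V.
V_CE = 6.16 V > 0.2 V confirms active-region operation.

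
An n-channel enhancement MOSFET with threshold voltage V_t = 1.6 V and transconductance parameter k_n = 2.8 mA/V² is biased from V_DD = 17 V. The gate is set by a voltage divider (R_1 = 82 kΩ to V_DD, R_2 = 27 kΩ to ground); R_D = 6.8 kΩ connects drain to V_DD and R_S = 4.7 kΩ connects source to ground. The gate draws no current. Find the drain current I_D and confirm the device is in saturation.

V_G = V_DD·R_2/(R_1+R_2) = 17×27/109 = 4.21 V.
Assume saturation: I_D = (k_n/2)(V_GS − V_t)² with V_GS = V_G − I_D·R_S = 4.21 − 4.7·I_D.
Substituting gives 30.9·I_D² − 35.4·I_D + 9.54 = 0, with roots I_D = 0.437 or 0.707 mA.
The root I_D = 0.707 mA gives V_GS = 0.89 V ≤ V_t, so take I_D = 0.437 mA.
Then V_GS = 2.16 V and V_DS = V_DD − I_D(R_D+R_S) = 17 − 0.437×11.5 = 12 V.
Saturation requires V_DS ≥ V_GS − V_t = 0.559 V; 12 ≥ 0.559 ✓.

I_D ≈ 0.44 mA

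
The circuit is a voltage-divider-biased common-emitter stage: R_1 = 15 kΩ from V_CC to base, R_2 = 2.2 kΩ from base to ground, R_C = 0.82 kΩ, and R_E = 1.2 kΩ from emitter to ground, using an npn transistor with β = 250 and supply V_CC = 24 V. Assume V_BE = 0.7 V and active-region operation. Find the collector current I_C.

I_C ≈ 2 mA

Thevenize the base divider: V_Th = V_CC·R_2/(R_1+R_2) = 24×2.2/17.2 = 3.07 V, R_Th = R_1‖R_2 = 1.92 kΩ.
Base-emitter loop: V_Th = I_B·R_Th + V_BE + (β+1)I_B·R_E, so I_B = (3.07 − 0.7) / (1.92 + 251×1.2) = 0.00782 mA.
I_C = β·I_B = 250×0.00782 = 1.95 mA, and I_E = (β+1)I_B = 1.96 mA.
V_CE = V_CC − I_C·R_C − I_E·R_E = 24 − 1.95×0.82 − 1.96×1.2 = 20 V.
V_CE = 20 V > 0.2 V confirms active-region operation.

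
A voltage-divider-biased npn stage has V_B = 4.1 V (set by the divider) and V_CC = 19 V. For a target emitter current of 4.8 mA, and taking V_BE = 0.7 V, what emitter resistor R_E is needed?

R_E ≈ 0.71 kΩ

V_E = V_B − V_BE = 4.1 − 0.7 = 3.4 V.
R_E = V_E / I_E = 3.4 / 4.8 = 0.708 kΩ.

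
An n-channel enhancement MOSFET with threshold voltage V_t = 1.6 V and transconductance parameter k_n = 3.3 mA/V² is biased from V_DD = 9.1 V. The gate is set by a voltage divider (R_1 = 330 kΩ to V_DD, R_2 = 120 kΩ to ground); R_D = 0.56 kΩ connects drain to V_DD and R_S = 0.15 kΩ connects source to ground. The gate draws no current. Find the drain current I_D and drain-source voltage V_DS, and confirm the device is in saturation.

V_G = V_DD·R_2/(R_1+R_2) = 9.1×120/450 = 2.43 V.
Assume saturation: I_D = (k_n/2)(V_GS − V_t)² with V_GS = V_G − I_D·R_S = 2.43 − 0.15·I_D.
Substituting gives 0.0371·I_D² − 1.41·I_D + 1.13 = 0, with roots I_D = 0.818 or 37.1 mA.
The root I_D = 37.1 mA gives V_GS = -3.14 V ≤ V_t, so take I_D = 0.818 mA.
Then V_GS = 2.3 V and V_DS = V_DD − I_D(R_D+R_S) = 9.1 − 0.818×0.71 = 8.52 V.
Saturation requires V_DS ≥ V_GS − V_t = 0.704 V; 8.52 ≥ 0.704 ✓.

I_D ≈ 0.82 mA, V_DS ≈ 8.5 V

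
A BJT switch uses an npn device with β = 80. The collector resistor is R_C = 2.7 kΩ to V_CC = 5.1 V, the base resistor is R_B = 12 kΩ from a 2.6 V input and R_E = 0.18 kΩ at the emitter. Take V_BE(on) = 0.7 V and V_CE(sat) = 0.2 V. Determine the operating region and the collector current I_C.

Assume active: I_B = (2.6 − 0.7)/(12 + 81×0.18) = 0.0715 mA, I_C = β·I_B = 5.72 mA.
Then V_CE = 5.1 − 5.72×2.7 − 5.79×0.18 = -11.4 V < 0.2 V — the active assumption fails.
Re-solve with V_CE = 0.2 V. KCL at the emitter: V_E/R_E = (V_BB−0.7−V_E)/R_B + (V_CC−0.2−V_E)/R_C, giving V_E = 0.328 V.
I_C = (V_CC − 0.2 − V_E)/R_C = (4.9 − 0.328)/2.7 = 1.69 mA.
Check: I_B = (1.9 − 0.328)/12 = 0.131 mA, and β·I_B = 10.5 mA > I_C, confirming saturation.

saturation; I_C ≈ 1.7 mA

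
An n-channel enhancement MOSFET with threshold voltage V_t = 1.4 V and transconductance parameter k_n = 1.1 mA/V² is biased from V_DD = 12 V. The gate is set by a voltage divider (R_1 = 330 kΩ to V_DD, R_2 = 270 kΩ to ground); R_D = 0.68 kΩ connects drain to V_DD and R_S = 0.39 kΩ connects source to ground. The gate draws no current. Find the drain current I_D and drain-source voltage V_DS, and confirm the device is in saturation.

V_G = V_DD·R_2/(R_1+R_2) = 12×270/600 = 5.4 V.
Assume saturation: I_D = (k_n/2)(V_GS − V_t)² with V_GS = V_G − I_D·R_S = 5.4 − 0.39·I_D.
Substituting gives 0.0837·I_D² − 2.72·I_D + 8.8 = 0, with roots I_D = 3.65 or 28.8 mA.
The root I_D = 28.8 mA gives V_GS = -5.84 V ≤ V_t, so take I_D = 3.65 mA.
Then V_GS = 3.98 V and V_DS = V_DD − I_D(R_D+R_S) = 12 − 3.65×1.07 = 8.09 V.
Saturation requires V_DS ≥ V_GS − V_t = 2.58 V; 8.09 ≥ 2.58 ✓.

I_D ≈ 3.7 mA, V_DS ≈ 8.1 V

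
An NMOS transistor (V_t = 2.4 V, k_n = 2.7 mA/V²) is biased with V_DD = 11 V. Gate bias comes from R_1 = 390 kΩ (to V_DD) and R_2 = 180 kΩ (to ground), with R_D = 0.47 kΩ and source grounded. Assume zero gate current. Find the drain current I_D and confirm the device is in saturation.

I_D ≈ 1.6 mA

V_G = V_DD·R_2/(R_1+R_2) = 11×180/570 = 3.47 V. With the source grounded, V_GS = V_G = 3.47 V.
Assume saturation: I_D = (k_n/2)(V_GS − V_t)² = (2.7/2)×(3.47 − 2.4)² = 1.35×1.07² = 1.56 mA.
V_DS = V_DD − I_D·R_D = 11 − 1.56×0.47 = 10.3 V.
Saturation requires V_DS ≥ V_GS − V_t = 1.07 V; 10.3 ≥ 1.07 ✓.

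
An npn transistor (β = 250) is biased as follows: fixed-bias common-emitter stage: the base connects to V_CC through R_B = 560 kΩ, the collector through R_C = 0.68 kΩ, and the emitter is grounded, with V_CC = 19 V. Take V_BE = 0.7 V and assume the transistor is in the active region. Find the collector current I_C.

I_C ≈ 8.2 mA

Base loop: V_CC = I_B·R_B + V_BE, so I_B = (19 − 0.7)/560 kΩ = 0.0327 mA.
In the active region I_C = β·I_B = 250 × 0.0327 = 8.17 mA.
Collector loop: V_CE = V_CC − I_C·R_C = 19 − 8.17×0.68 = 13.4 V.
Since V_CE = 13.4 V > V_CE(sat) ≈ 0.2 V, the transistor is in the active region as assumed.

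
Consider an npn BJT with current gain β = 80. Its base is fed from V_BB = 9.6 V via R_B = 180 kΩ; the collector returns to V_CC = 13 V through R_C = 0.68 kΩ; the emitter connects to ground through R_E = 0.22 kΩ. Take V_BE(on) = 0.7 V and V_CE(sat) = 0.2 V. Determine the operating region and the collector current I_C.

active; I_C ≈ 3.6 mA

Assume active. Base-emitter loop: I_B = (V_BB − V_BE)/(R_B + (β+1)R_E) = (9.6 − 0.7)/(180 + 81×0.22) = 0.045 mA.
I_C = β·I_B = 80×0.045 = 3.6 mA.
V_CE = V_CC − I_C·R_C − I_E·R_E = 13 − 3.6×0.68 − 3.64×0.22 = 9.75 V > V_CE(sat), so the active-region assumption holds.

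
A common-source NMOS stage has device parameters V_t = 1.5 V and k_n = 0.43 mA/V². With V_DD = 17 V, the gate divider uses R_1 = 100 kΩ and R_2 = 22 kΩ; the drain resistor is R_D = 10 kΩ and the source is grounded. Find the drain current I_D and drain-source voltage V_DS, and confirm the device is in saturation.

I_D ≈ 0.53 mA, V_DS ≈ 12 V

V_G = V_DD·R_2/(R_1+R_2) = 17×22/122 = 3.07 V. With the source grounded, V_GS = V_G = 3.07 V.
Assume saturation: I_D = (k_n/2)(V_GS − V_t)² = (0.43/2)×(3.07 − 1.5)² = 0.215×1.57² = 0.527 mA.
V_DS = V_DD − I_D·R_D = 17 − 0.527×10 = 11.7 V.
Saturation requires V_DS ≥ V_GS − V_t = 1.57 V; 11.7 ≥ 1.57 ✓.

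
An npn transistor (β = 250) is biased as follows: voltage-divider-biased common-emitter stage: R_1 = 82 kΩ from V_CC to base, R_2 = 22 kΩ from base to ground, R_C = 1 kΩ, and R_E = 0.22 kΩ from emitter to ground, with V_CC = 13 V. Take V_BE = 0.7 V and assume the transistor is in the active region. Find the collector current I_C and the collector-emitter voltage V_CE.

Thevenize the base divider: V_Th = V_CC·R_2/(R_1+R_2) = 13×22/104 = 2.75 V, R_Th = R_1‖R_2 = 17.3 kΩ.
Base-emitter loop: V_Th = I_B·R_Th + V_BE + (β+1)I_B·R_E, so I_B = (2.75 − 0.7) / (17.3 + 251×0.22) = 0.0283 mA.
I_C = β·I_B = 250×0.0283 = 7.06 mA, and I_E = (β+1)I_B = 7.09 mA.
V_CE = V_CC − I_C·R_C − I_E·R_E = 13 − 7.06×1 − 7.09×0.22 = 4.38 V.
V_CE = 4.38 V > 0.2 V confirms active-region operation.

I_C ≈ 7.1 mA, V_CE ≈ 4.4 V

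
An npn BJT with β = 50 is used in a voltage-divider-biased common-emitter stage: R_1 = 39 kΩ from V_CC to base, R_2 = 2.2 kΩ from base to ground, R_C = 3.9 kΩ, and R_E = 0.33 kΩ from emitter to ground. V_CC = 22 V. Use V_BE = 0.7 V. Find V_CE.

Thevenize the base divider: V_Th = V_CC·R_2/(R_1+R_2) = 22×2.2/41.2 = 1.17 V, R_Th = R_1‖R_2 = 2.08 kΩ.
Base-emitter loop: V_Th = I_B·R_Th + V_BE + (β+1)I_B·R_E, so I_B = (1.17 − 0.7) / (2.08 + 51×0.33) = 0.0251 mA.
I_C = β·I_B = 50×0.0251 = 1.26 mA, and I_E = (β+1)I_B = 1.28 mA.
V_CE = V_CC − I_C·R_C − I_E·R_E = 22 − 1.26×3.9 − 1.28×0.33 = 16.7 V.
V_CE = 16.7 V > 0.2 V confirms active-region operation.

V_CE ≈ 17 V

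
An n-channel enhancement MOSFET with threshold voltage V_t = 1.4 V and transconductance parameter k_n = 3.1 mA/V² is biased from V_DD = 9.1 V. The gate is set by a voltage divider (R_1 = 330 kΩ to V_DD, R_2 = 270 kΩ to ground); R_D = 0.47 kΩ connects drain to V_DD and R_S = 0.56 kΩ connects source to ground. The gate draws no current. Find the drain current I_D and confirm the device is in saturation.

I_D ≈ 2.5 mA

V_G = V_DD·R_2/(R_1+R_2) = 9.1×270/600 = 4.09 V.
Assume saturation: I_D = (k_n/2)(V_GS − V_t)² with V_GS = V_G − I_D·R_S = 4.09 − 0.56·I_D.
Substituting gives 0.486·I_D² − 5.68·I_D + 11.3 = 0, with roots I_D = 2.53 or 9.15 mA.
The root I_D = 9.15 mA gives V_GS = -1.03 V ≤ V_t, so take I_D = 2.53 mA.
Then V_GS = 2.68 V and V_DS = V_DD − I_D(R_D+R_S) = 9.1 − 2.53×1.03 = 6.49 V.
Saturation requires V_DS ≥ V_GS − V_t = 1.28 V; 6.49 ≥ 1.28 ✓.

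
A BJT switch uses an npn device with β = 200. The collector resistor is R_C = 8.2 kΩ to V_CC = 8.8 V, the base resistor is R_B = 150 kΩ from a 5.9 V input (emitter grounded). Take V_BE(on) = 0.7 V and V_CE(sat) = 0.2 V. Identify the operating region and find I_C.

Assume active: I_B = (5.9 − 0.7)/150 = 0.0347 mA, giving I_C = β·I_B = 6.93 mA.
But then V_CE = 8.8 − 6.93×8.2 = -48.1 V < V_CE(sat) = 0.2 V — impossible in the active region.
So the transistor is saturated. With V_CE = 0.2 V, I_C = (V_CC − 0.2)/R_C = 8.6/8.2 = 1.05 mA.
Check: β·I_B = 6.93 mA > I_C = 1.05 mA, confirming saturation.

saturation; I_C ≈ 1 mA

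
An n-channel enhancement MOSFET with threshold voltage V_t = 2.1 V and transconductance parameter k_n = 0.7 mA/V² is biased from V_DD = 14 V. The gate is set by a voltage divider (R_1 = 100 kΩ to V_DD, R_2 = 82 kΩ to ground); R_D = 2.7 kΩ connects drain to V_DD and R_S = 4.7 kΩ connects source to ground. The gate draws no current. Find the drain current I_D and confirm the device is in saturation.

I_D ≈ 0.61 mA

V_G = V_DD·R_2/(R_1+R_2) = 14×82/182 = 6.31 V.
Assume saturation: I_D = (k_n/2)(V_GS − V_t)² with V_GS = V_G − I_D·R_S = 6.31 − 4.7·I_D.
Substituting gives 7.73·I_D² − 14.8·I_D + 6.2 = 0, with roots I_D = 0.614 or 1.31 mA.
The root I_D = 1.31 mA gives V_GS = 0.168 V ≤ V_t, so take I_D = 0.614 mA.
Then V_GS = 3.42 V and V_DS = V_DD − I_D(R_D+R_S) = 14 − 0.614×7.4 = 9.46 V.
Saturation requires V_DS ≥ V_GS − V_t = 1.32 V; 9.46 ≥ 1.32 ✓.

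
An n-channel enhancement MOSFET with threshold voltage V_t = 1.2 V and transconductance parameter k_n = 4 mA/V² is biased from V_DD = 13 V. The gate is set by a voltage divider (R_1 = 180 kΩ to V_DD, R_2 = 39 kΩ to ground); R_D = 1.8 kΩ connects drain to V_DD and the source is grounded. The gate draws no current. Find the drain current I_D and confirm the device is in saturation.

I_D ≈ 2.5 mA

V_G = V_DD·R_2/(R_1+R_2) = 13×39/219 = 2.32 V. With the source grounded, V_GS = V_G = 2.32 V.
Assume saturation: I_D = (k_n/2)(V_GS − V_t)² = (4/2)×(2.32 − 1.2)² = 2×1.12² = 2.49 mA.
V_DS = V_DD − I_D·R_D = 13 − 2.49×1.8 = 8.52 V.
Saturation requires V_DS ≥ V_GS − V_t = 1.12 V; 8.52 ≥ 1.12 ✓.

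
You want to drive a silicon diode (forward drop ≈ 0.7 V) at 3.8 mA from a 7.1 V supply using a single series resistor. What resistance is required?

The resistor drops V_S − V_D = 7.1 − 0.7 = 6.4 V at 3.8 mA.
R = 6.4 V / 3.8 mA = 1.68 kΩ.

R ≈ 1.7 kΩ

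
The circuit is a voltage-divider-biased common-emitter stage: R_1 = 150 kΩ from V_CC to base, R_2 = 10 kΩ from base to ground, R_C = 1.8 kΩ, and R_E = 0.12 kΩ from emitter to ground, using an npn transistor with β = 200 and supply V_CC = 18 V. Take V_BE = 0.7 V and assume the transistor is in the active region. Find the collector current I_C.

Thevenize the base divider: V_Th = V_CC·R_2/(R_1+R_2) = 18×10/160 = 1.12 V, R_Th = R_1‖R_2 = 9.38 kΩ.
Base-emitter loop: V_Th = I_B·R_Th + V_BE + (β+1)I_B·R_E, so I_B = (1.12 − 0.7) / (9.38 + 201×0.12) = 0.0127 mA.
I_C = β·I_B = 200×0.0127 = 2.54 mA, and I_E = (β+1)I_B = 2.55 mA.
V_CE = V_CC − I_C·R_C − I_E·R_E = 18 − 2.54×1.8 − 2.55×0.12 = 13.1 V.
V_CE = 13.1 V > 0.2 V confirms active-region operation.

I_C ≈ 2.5 mA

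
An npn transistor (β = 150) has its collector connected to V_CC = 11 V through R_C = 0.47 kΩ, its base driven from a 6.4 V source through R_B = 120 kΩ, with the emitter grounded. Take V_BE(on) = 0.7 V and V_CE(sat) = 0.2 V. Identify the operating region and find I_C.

Assume active. Base-emitter loop: I_B = (V_BB − V_BE)/R_B = (6.4 − 0.7)/120 = 0.0475 mA.
I_C = β·I_B = 150×0.0475 = 7.12 mA.
V_CE = V_CC − I_C·R_C = 11 − 7.12×0.47 = 7.65 V > V_CE(sat), so the active-region assumption holds.

active; I_C ≈ 7.1 mA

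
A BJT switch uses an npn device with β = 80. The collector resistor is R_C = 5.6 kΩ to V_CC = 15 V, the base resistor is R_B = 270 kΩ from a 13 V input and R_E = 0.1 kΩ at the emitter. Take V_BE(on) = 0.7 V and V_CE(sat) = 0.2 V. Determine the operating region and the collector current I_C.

saturation; I_C ≈ 2.6 mA

Assume active: I_B = (13 − 0.7)/(270 + 81×0.1) = 0.0442 mA, I_C = β·I_B = 3.54 mA.
Then V_CE = 15 − 3.54×5.6 − 3.58×0.1 = -5.17 V < 0.2 V — the active assumption fails.
Re-solve with V_CE = 0.2 V. KCL at the emitter: V_E/R_E = (V_BB−0.7−V_E)/R_B + (V_CC−0.2−V_E)/R_C, giving V_E = 0.264 V.
I_C = (V_CC − 0.2 − V_E)/R_C = (14.8 − 0.264)/5.6 = 2.6 mA.
Check: I_B = (12.3 − 0.264)/270 = 0.0446 mA, and β·I_B = 3.57 mA > I_C, confirming saturation.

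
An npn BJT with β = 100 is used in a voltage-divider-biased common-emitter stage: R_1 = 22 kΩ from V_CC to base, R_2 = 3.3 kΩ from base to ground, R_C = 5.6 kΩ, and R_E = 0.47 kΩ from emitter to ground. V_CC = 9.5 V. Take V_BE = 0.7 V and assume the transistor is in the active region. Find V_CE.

Thevenize the base divider: V_Th = V_CC·R_2/(R_1+R_2) = 9.5×3.3/25.3 = 1.24 V, R_Th = R_1‖R_2 = 2.87 kΩ.
Base-emitter loop: V_Th = I_B·R_Th + V_BE + (β+1)I_B·R_E, so I_B = (1.24 − 0.7) / (2.87 + 101×0.47) = 0.0107 mA.
I_C = β·I_B = 100×0.0107 = 1.07 mA, and I_E = (β+1)I_B = 1.08 mA.
V_CE = V_CC − I_C·R_C − I_E·R_E = 9.5 − 1.07×5.6 − 1.08×0.47 = 2.99 V.
V_CE = 2.99 V > 0.2 V confirms active-region operation.

V_CE ≈ 3 V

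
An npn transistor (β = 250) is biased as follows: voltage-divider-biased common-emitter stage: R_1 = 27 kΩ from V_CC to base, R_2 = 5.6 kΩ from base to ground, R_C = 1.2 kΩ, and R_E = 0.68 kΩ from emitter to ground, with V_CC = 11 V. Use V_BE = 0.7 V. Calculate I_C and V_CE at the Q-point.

I_C ≈ 1.7 mA, V_CE ≈ 7.8 V

Thevenize the base divider: V_Th = V_CC·R_2/(R_1+R_2) = 11×5.6/32.6 = 1.89 V, R_Th = R_1‖R_2 = 4.64 kΩ.
Base-emitter loop: V_Th = I_B·R_Th + V_BE + (β+1)I_B·R_E, so I_B = (1.89 − 0.7) / (4.64 + 251×0.68) = 0.00679 mA.
I_C = β·I_B = 250×0.00679 = 1.7 mA, and I_E = (β+1)I_B = 1.7 mA.
V_CE = V_CC − I_C·R_C − I_E·R_E = 11 − 1.7×1.2 − 1.7×0.68 = 7.81 V.
V_CE = 7.81 V > 0.2 V confirms active-region operation.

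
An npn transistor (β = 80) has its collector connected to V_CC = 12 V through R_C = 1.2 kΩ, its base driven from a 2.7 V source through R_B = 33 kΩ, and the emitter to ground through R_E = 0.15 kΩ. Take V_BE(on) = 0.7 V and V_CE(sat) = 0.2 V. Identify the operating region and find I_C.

Assume active. Base-emitter loop: I_B = (V_BB − V_BE)/(R_B + (β+1)R_E) = (2.7 − 0.7)/(33 + 81×0.15) = 0.0443 mA.
I_C = β·I_B = 80×0.0443 = 3.54 mA.
V_CE = V_CC − I_C·R_C − I_E·R_E = 12 − 3.54×1.2 − 3.59×0.15 = 7.21 V > V_CE(sat), so the active-region assumption holds.

active; I_C ≈ 3.5 mA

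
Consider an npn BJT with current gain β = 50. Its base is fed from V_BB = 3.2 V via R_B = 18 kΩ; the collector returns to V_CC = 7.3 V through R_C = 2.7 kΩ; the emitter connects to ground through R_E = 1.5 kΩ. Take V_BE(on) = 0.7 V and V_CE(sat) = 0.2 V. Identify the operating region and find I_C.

active; I_C ≈ 1.3 mA

Assume active. Base-emitter loop: I_B = (V_BB − V_BE)/(R_B + (β+1)R_E) = (3.2 − 0.7)/(18 + 51×1.5) = 0.0265 mA.
I_C = β·I_B = 50×0.0265 = 1.32 mA.
V_CE = V_CC − I_C·R_C − I_E·R_E = 7.3 − 1.32×2.7 − 1.35×1.5 = 1.7 V > V_CE(sat), so the active-region assumption holds.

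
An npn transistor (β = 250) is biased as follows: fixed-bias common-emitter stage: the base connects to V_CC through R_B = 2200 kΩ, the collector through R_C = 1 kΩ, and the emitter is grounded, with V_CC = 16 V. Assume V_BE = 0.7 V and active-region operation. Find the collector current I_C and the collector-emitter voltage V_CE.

I_C ≈ 1.7 mA, V_CE ≈ 14 V

Base loop: V_CC = I_B·R_B + V_BE, so I_B = (16 − 0.7)/2200 kΩ = 0.00695 mA.
In the active region I_C = β·I_B = 250 × 0.00695 = 1.74 mA.
Collector loop: V_CE = V_CC − I_C·R_C = 16 − 1.74×1 = 14.3 V.
Since V_CE = 14.3 V > V_CE(sat) ≈ 0.2 V, the transistor is in the active region as assumed.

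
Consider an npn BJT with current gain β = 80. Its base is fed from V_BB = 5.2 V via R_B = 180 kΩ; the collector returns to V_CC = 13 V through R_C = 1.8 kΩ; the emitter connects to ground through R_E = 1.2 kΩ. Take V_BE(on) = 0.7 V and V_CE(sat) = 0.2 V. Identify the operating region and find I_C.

active; I_C ≈ 1.3 mA

Assume active. Base-emitter loop: I_B = (V_BB − V_BE)/(R_B + (β+1)R_E) = (5.2 − 0.7)/(180 + 81×1.2) = 0.0162 mA.
I_C = β·I_B = 80×0.0162 = 1.3 mA.
V_CE = V_CC − I_C·R_C − I_E·R_E = 13 − 1.3×1.8 − 1.31×1.2 = 9.08 V > V_CE(sat), so the active-region assumption holds.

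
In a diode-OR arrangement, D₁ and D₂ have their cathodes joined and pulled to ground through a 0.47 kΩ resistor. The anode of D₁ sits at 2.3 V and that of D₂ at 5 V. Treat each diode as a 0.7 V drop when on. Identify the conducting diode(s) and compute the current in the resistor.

Only D₂ conducts; I_R ≈ 9.1 mA

Assume both conduct. Then node N would need to be at both 2.3−0.7 = 1.6 V and 5−0.7 = 4.3 V, which is impossible.
Assume only D₂ conducts: V_N = 5 − 0.7 = 4.3 V, so I_R = 4.3/0.47 = 9.15 mA.
Check D₁: its anode-to-cathode voltage is 2.3 − 4.3 = -2 V < 0.7 V, so it is off. The assumption is consistent.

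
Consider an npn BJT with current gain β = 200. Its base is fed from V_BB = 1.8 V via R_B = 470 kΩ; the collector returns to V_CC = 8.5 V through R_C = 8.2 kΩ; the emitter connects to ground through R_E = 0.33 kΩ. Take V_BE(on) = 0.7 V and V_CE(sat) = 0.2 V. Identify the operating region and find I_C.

Assume active. Base-emitter loop: I_B = (V_BB − V_BE)/(R_B + (β+1)R_E) = (1.8 − 0.7)/(470 + 201×0.33) = 0.00205 mA.
I_C = β·I_B = 200×0.00205 = 0.41 mA.
V_CE = V_CC − I_C·R_C − I_E·R_E = 8.5 − 0.41×8.2 − 0.412×0.33 = 5 V > V_CE(sat), so the active-region assumption holds.

active; I_C ≈ 0.41 mA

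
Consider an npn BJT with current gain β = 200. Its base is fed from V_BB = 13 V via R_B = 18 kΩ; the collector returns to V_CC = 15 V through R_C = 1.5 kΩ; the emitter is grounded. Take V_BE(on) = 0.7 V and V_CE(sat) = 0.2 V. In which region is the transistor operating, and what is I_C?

Assume active: I_B = (13 − 0.7)/18 = 0.683 mA, giving I_C = β·I_B = 137 mA.
But then V_CE = 15 − 137×1.5 = -190 V < V_CE(sat) = 0.2 V — impossible in the active region.
So the transistor is saturated. With V_CE = 0.2 V, I_C = (V_CC − 0.2)/R_C = 14.8/1.5 = 9.87 mA.
Check: β·I_B = 137 mA > I_C = 9.87 mA, confirming saturation.

saturation; I_C ≈ 9.9 mA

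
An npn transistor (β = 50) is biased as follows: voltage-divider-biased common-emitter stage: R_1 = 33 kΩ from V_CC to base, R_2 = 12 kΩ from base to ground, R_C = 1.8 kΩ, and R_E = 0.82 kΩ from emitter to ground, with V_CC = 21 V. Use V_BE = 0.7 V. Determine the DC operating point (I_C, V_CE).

Thevenize the base divider: V_Th = V_CC·R_2/(R_1+R_2) = 21×12/45 = 5.6 V, R_Th = R_1‖R_2 = 8.8 kΩ.
Base-emitter loop: V_Th = I_B·R_Th + V_BE + (β+1)I_B·R_E, so I_B = (5.6 − 0.7) / (8.8 + 51×0.82) = 0.0968 mA.
I_C = β·I_B = 50×0.0968 = 4.84 mA, and I_E = (β+1)I_B = 4.94 mA.
V_CE = V_CC − I_C·R_C − I_E·R_E = 21 − 4.84×1.8 − 4.94×0.82 = 8.24 V.
V_CE = 8.24 V > 0.2 V confirms active-region operation.

I_C ≈ 4.8 mA, V_CE ≈ 8.2 V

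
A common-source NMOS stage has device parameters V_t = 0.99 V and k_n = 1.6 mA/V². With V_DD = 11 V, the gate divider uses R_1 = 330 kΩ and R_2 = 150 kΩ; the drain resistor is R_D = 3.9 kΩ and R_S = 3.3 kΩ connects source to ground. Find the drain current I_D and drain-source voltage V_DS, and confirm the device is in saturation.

I_D ≈ 0.5 mA, V_DS ≈ 7.4 V

V_G = V_DD·R_2/(R_1+R_2) = 11×150/480 = 3.44 V.
Assume saturation: I_D = (k_n/2)(V_GS − V_t)² with V_GS = V_G − I_D·R_S = 3.44 − 3.3·I_D.
Substituting gives 8.71·I_D² − 13.9·I_D + 4.79 = 0, with roots I_D = 0.502 or 1.1 mA.
The root I_D = 1.1 mA gives V_GS = -0.181 V ≤ V_t, so take I_D = 0.502 mA.
Then V_GS = 1.78 V and V_DS = V_DD − I_D(R_D+R_S) = 11 − 0.502×7.2 = 7.39 V.
Saturation requires V_DS ≥ V_GS − V_t = 0.792 V; 7.39 ≥ 0.792 ✓.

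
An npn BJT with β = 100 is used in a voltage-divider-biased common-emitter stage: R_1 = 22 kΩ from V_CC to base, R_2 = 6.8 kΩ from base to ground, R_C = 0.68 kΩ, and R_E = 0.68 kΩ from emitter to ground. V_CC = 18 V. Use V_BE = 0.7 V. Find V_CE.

Thevenize the base divider: V_Th = V_CC·R_2/(R_1+R_2) = 18×6.8/28.8 = 4.25 V, R_Th = R_1‖R_2 = 5.19 kΩ.
Base-emitter loop: V_Th = I_B·R_Th + V_BE + (β+1)I_B·R_E, so I_B = (4.25 − 0.7) / (5.19 + 101×0.68) = 0.0481 mA.
I_C = β·I_B = 100×0.0481 = 4.81 mA, and I_E = (β+1)I_B = 4.85 mA.
V_CE = V_CC − I_C·R_C − I_E·R_E = 18 − 4.81×0.68 − 4.85×0.68 = 11.4 V.
V_CE = 11.4 V > 0.2 V confirms active-region operation.

V_CE ≈ 11 V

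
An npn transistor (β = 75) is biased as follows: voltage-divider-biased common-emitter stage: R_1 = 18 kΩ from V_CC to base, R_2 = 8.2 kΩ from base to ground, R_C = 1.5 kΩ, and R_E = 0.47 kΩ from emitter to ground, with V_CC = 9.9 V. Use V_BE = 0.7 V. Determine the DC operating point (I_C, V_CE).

Thevenize the base divider: V_Th = V_CC·R_2/(R_1+R_2) = 9.9×8.2/26.2 = 3.1 V, R_Th = R_1‖R_2 = 5.63 kΩ.
Base-emitter loop: V_Th = I_B·R_Th + V_BE + (β+1)I_B·R_E, so I_B = (3.1 − 0.7) / (5.63 + 76×0.47) = 0.058 mA.
I_C = β·I_B = 75×0.058 = 4.35 mA, and I_E = (β+1)I_B = 4.41 mA.
V_CE = V_CC − I_C·R_C − I_E·R_E = 9.9 − 4.35×1.5 − 4.41×0.47 = 1.3 V.
V_CE = 1.3 V > 0.2 V confirms active-region operation.

I_C ≈ 4.3 mA, V_CE ≈ 1.3 V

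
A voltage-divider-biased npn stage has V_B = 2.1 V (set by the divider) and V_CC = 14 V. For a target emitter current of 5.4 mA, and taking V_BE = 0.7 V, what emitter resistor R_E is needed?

R_E ≈ 0.26 kΩ

V_E = V_B − V_BE = 2.1 − 0.7 = 1.4 V.
R_E = V_E / I_E = 1.4 / 5.4 = 0.259 kΩ.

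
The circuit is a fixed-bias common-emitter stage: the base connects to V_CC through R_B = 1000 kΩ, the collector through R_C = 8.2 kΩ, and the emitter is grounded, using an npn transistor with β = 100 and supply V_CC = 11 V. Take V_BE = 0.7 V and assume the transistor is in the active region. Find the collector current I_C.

I_C ≈ 1 mA

Base loop: V_CC = I_B·R_B + V_BE, so I_B = (11 − 0.7)/1000 kΩ = 0.0103 mA.
In the active region I_C = β·I_B = 100 × 0.0103 = 1.03 mA.
Collector loop: V_CE = V_CC − I_C·R_C = 11 − 1.03×8.2 = 2.55 V.
Since V_CE = 2.55 V > V_CE(sat) ≈ 0.2 V, the transistor is in the active region as assumed.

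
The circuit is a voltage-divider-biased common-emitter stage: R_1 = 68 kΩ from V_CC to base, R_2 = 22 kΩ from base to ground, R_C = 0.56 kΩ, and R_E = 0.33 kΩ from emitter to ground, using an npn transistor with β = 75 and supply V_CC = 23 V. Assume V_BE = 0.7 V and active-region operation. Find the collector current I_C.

I_C ≈ 8.9 mA

Thevenize the base divider: V_Th = V_CC·R_2/(R_1+R_2) = 23×22/90 = 5.62 V, R_Th = R_1‖R_2 = 16.6 kΩ.
Base-emitter loop: V_Th = I_B·R_Th + V_BE + (β+1)I_B·R_E, so I_B = (5.62 − 0.7) / (16.6 + 76×0.33) = 0.118 mA.
I_C = β·I_B = 75×0.118 = 8.85 mA, and I_E = (β+1)I_B = 8.97 mA.
V_CE = V_CC − I_C·R_C − I_E·R_E = 23 − 8.85×0.56 − 8.97×0.33 = 15.1 V.
V_CE = 15.1 V > 0.2 V confirms active-region operation.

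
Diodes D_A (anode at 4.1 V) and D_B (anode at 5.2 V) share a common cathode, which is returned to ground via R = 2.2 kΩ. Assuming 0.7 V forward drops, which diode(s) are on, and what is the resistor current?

Assume both conduct. Then node N would need to be at both 4.1−0.7 = 3.4 V and 5.2−0.7 = 4.5 V, which is impossible.
Assume only D_B conducts: V_N = 5.2 − 0.7 = 4.5 V, so I_R = 4.5/2.2 = 2.05 mA.
Check D_A: its anode-to-cathode voltage is 4.1 − 4.5 = -0.4 V < 0.7 V, so it is off. The assumption is consistent.

Only D_B conducts; I_R ≈ 2 mA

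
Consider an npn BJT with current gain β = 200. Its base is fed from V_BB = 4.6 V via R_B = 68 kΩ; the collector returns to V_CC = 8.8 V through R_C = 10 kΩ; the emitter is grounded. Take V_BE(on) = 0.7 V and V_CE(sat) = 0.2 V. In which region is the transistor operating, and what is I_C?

Assume active: I_B = (4.6 − 0.7)/68 = 0.0574 mA, giving I_C = β·I_B = 11.5 mA.
But then V_CE = 8.8 − 11.5×10 = -106 V < V_CE(sat) = 0.2 V — impossible in the active region.
So the transistor is saturated. With V_CE = 0.2 V, I_C = (V_CC − 0.2)/R_C = 8.6/10 = 0.86 mA.
Check: β·I_B = 11.5 mA > I_C = 0.86 mA, confirming saturation.

saturation; I_C ≈ 0.86 mA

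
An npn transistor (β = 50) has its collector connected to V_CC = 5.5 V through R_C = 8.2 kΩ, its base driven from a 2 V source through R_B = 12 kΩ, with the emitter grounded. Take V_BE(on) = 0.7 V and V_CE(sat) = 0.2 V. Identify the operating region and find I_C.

saturation; I_C ≈ 0.65 mA

Assume active: I_B = (2 − 0.7)/12 = 0.108 mA, giving I_C = β·I_B = 5.42 mA.
But then V_CE = 5.5 − 5.42×8.2 = -38.9 V < V_CE(sat) = 0.2 V — impossible in the active region.
So the transistor is saturated. With V_CE = 0.2 V, I_C = (V_CC − 0.2)/R_C = 5.3/8.2 = 0.646 mA.
Check: β·I_B = 5.42 mA > I_C = 0.646 mA, confirming saturation.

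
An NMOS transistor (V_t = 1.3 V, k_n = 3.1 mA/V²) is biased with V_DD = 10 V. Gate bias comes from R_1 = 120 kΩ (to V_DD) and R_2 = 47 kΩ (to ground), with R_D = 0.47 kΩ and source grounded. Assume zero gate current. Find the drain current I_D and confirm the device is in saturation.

V_G = V_DD·R_2/(R_1+R_2) = 10×47/167 = 2.81 V. With the source grounded, V_GS = V_G = 2.81 V.
Assume saturation: I_D = (k_n/2)(V_GS − V_t)² = (3.1/2)×(2.81 − 1.3)² = 1.55×1.51² = 3.55 mA.
V_DS = V_DD − I_D·R_D = 10 − 3.55×0.47 = 8.33 V.
Saturation requires V_DS ≥ V_GS − V_t = 1.51 V; 8.33 ≥ 1.51 ✓.

I_D ≈ 3.6 mA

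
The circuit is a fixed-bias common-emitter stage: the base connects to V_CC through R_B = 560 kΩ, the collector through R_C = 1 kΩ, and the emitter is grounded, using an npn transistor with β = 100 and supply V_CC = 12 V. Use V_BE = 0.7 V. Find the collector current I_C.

I_C ≈ 2 mA

Base loop: V_CC = I_B·R_B + V_BE, so I_B = (12 − 0.7)/560 kΩ = 0.0202 mA.
In the active region I_C = β·I_B = 100 × 0.0202 = 2.02 mA.
Collector loop: V_CE = V_CC − I_C·R_C = 12 − 2.02×1 = 9.98 V.
Since V_CE = 9.98 V > V_CE(sat) ≈ 0.2 V, the transistor is in the active region as assumed.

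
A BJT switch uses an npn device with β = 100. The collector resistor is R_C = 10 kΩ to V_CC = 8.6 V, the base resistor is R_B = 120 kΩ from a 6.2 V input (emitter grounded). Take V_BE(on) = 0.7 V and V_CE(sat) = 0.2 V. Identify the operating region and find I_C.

Assume active: I_B = (6.2 − 0.7)/120 = 0.0458 mA, giving I_C = β·I_B = 4.58 mA.
But then V_CE = 8.6 − 4.58×10 = -37.2 V < V_CE(sat) = 0.2 V — impossible in the active region.
So the transistor is saturated. With V_CE = 0.2 V, I_C = (V_CC − 0.2)/R_C = 8.4/10 = 0.84 mA.
Check: β·I_B = 4.58 mA > I_C = 0.84 mA, confirming saturation.

saturation; I_C ≈ 0.84 mA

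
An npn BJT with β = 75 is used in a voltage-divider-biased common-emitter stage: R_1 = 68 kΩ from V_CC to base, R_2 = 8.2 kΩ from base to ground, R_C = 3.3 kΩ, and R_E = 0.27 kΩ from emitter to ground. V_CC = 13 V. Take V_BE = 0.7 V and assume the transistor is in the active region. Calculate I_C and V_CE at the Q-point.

I_C ≈ 1.9 mA, V_CE ≈ 6.3 V

Thevenize the base divider: V_Th = V_CC·R_2/(R_1+R_2) = 13×8.2/76.2 = 1.4 V, R_Th = R_1‖R_2 = 7.32 kΩ.
Base-emitter loop: V_Th = I_B·R_Th + V_BE + (β+1)I_B·R_E, so I_B = (1.4 − 0.7) / (7.32 + 76×0.27) = 0.0251 mA.
I_C = β·I_B = 75×0.0251 = 1.88 mA, and I_E = (β+1)I_B = 1.91 mA.
V_CE = V_CC − I_C·R_C − I_E·R_E = 13 − 1.88×3.3 − 1.91×0.27 = 6.27 V.
V_CE = 6.27 V > 0.2 V confirms active-region operation.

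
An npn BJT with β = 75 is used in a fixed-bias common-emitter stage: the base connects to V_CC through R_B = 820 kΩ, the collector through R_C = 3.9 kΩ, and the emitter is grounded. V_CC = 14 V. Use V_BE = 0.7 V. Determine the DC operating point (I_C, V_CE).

Base loop: V_CC = I_B·R_B + V_BE, so I_B = (14 − 0.7)/820 kΩ = 0.0162 mA.
In the active region I_C = β·I_B = 75 × 0.0162 = 1.22 mA.
Collector loop: V_CE = V_CC − I_C·R_C = 14 − 1.22×3.9 = 9.26 V.
Since V_CE = 9.26 V > V_CE(sat) ≈ 0.2 V, the transistor is in the active region as assumed.

I_C ≈ 1.2 mA, V_CE ≈ 9.3 V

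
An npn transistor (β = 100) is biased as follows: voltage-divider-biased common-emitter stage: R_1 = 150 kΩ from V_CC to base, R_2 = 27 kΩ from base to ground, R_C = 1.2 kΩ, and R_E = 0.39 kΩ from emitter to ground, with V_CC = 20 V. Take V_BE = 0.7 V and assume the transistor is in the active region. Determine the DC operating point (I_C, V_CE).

I_C ≈ 3.8 mA, V_CE ≈ 14 V

Thevenize the base divider: V_Th = V_CC·R_2/(R_1+R_2) = 20×27/177 = 3.05 V, R_Th = R_1‖R_2 = 22.9 kΩ.
Base-emitter loop: V_Th = I_B·R_Th + V_BE + (β+1)I_B·R_E, so I_B = (3.05 − 0.7) / (22.9 + 101×0.39) = 0.0378 mA.
I_C = β·I_B = 100×0.0378 = 3.78 mA, and I_E = (β+1)I_B = 3.81 mA.
V_CE = V_CC − I_C·R_C − I_E·R_E = 20 − 3.78×1.2 − 3.81×0.39 = 14 V.
V_CE = 14 V > 0.2 V confirms active-region operation.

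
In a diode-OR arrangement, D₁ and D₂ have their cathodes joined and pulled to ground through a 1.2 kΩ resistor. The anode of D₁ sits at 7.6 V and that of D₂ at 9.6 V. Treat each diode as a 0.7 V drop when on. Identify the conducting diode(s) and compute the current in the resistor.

Assume both conduct. Then node N would need to be at both 7.6−0.7 = 6.9 V and 9.6−0.7 = 8.9 V, which is impossible.
Assume only D₂ conducts: V_N = 9.6 − 0.7 = 8.9 V, so I_R = 8.9/1.2 = 7.42 mA.
Check D₁: its anode-to-cathode voltage is 7.6 − 8.9 = -1.3 V < 0.7 V, so it is off. The assumption is consistent.

Only D₂ conducts; I_R ≈ 7.4 mA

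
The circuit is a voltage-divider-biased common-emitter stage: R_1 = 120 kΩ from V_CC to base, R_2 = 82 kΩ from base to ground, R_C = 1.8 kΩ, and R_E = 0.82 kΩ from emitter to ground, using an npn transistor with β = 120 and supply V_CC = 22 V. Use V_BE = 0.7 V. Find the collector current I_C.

Thevenize the base divider: V_Th = V_CC·R_2/(R_1+R_2) = 22×82/202 = 8.93 V, R_Th = R_1‖R_2 = 48.7 kΩ.
Base-emitter loop: V_Th = I_B·R_Th + V_BE + (β+1)I_B·R_E, so I_B = (8.93 − 0.7) / (48.7 + 121×0.82) = 0.0556 mA.
I_C = β·I_B = 120×0.0556 = 6.68 mA, and I_E = (β+1)I_B = 6.73 mA.
V_CE = V_CC − I_C·R_C − I_E·R_E = 22 − 6.68×1.8 − 6.73×0.82 = 4.46 V.
V_CE = 4.46 V > 0.2 V confirms active-region operation.

I_C ≈ 6.7 mA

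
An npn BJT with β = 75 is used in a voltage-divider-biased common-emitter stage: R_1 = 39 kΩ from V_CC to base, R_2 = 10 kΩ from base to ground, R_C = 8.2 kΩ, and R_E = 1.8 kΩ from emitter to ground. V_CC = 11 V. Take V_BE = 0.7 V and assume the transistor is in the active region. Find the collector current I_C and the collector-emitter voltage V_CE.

Thevenize the base divider: V_Th = V_CC·R_2/(R_1+R_2) = 11×10/49 = 2.24 V, R_Th = R_1‖R_2 = 7.96 kΩ.
Base-emitter loop: V_Th = I_B·R_Th + V_BE + (β+1)I_B·R_E, so I_B = (2.24 − 0.7) / (7.96 + 76×1.8) = 0.0107 mA.
I_C = β·I_B = 75×0.0107 = 0.8 mA, and I_E = (β+1)I_B = 0.811 mA.
V_CE = V_CC − I_C·R_C − I_E·R_E = 11 − 0.8×8.2 − 0.811×1.8 = 2.98 V.
V_CE = 2.98 V > 0.2 V confirms active-region operation.

I_C ≈ 0.8 mA, V_CE ≈ 3 V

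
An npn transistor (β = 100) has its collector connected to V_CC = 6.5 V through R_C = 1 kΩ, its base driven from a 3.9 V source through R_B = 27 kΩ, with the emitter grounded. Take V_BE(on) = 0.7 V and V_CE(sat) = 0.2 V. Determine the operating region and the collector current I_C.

Assume active: I_B = (3.9 − 0.7)/27 = 0.119 mA, giving I_C = β·I_B = 11.9 mA.
But then V_CE = 6.5 − 11.9×1 = -5.35 V < V_CE(sat) = 0.2 V — impossible in the active region.
So the transistor is saturated. With V_CE = 0.2 V, I_C = (V_CC − 0.2)/R_C = 6.3/1 = 6.3 mA.
Check: β·I_B = 11.9 mA > I_C = 6.3 mA, confirming saturation.

saturation; I_C ≈ 6.3 mA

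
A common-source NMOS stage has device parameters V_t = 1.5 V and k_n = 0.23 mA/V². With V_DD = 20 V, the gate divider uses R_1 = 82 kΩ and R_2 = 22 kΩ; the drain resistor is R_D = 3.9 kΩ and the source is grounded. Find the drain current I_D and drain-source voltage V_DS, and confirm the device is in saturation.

I_D ≈ 0.86 mA, V_DS ≈ 17 V

V_G = V_DD·R_2/(R_1+R_2) = 20×22/104 = 4.23 V. With the source grounded, V_GS = V_G = 4.23 V.
Assume saturation: I_D = (k_n/2)(V_GS − V_t)² = (0.23/2)×(4.23 − 1.5)² = 0.115×2.73² = 0.858 mA.
V_DS = V_DD − I_D·R_D = 20 − 0.858×3.9 = 16.7 V.
Saturation requires V_DS ≥ V_GS − V_t = 2.73 V; 16.7 ≥ 2.73 ✓.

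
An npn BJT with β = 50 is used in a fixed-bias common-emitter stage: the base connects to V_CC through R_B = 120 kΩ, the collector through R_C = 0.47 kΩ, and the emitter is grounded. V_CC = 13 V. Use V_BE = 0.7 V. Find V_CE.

Base loop: V_CC = I_B·R_B + V_BE, so I_B = (13 − 0.7)/120 kΩ = 0.103 mA.
In the active region I_C = β·I_B = 50 × 0.103 = 5.12 mA.
Collector loop: V_CE = V_CC − I_C·R_C = 13 − 5.12×0.47 = 10.6 V.
Since V_CE = 10.6 V > V_CE(sat) ≈ 0.2 V, the transistor is in the active region as assumed.

V_CE ≈ 11 V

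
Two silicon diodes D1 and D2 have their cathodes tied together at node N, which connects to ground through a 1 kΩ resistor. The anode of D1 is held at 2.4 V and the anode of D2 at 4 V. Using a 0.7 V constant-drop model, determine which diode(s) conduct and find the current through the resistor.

Assume both conduct. Then node N would need to be at both 2.4−0.7 = 1.7 V and 4−0.7 = 3.3 V, which is impossible.
Assume only D2 conducts: V_N = 4 − 0.7 = 3.3 V, so I_R = 3.3/1 = 3.3 mA.
Check D1: its anode-to-cathode voltage is 2.4 − 3.3 = -0.9 V < 0.7 V, so it is off. The assumption is consistent.

Only D2 conducts; I_R ≈ 3.3 mA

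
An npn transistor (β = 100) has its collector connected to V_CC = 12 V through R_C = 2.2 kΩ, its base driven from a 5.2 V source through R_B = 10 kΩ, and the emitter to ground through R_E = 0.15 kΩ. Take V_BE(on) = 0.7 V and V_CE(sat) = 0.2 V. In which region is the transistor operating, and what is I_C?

saturation; I_C ≈ 5 mA

Assume active: I_B = (5.2 − 0.7)/(10 + 101×0.15) = 0.179 mA, I_C = β·I_B = 17.9 mA.
Then V_CE = 12 − 17.9×2.2 − 18.1×0.15 = -30.1 V < 0.2 V — the active assumption fails.
Re-solve with V_CE = 0.2 V. KCL at the emitter: V_E/R_E = (V_BB−0.7−V_E)/R_B + (V_CC−0.2−V_E)/R_C, giving V_E = 0.805 V.
I_C = (V_CC − 0.2 − V_E)/R_C = (11.8 − 0.805)/2.2 = 5 mA.
Check: I_B = (4.5 − 0.805)/10 = 0.369 mA, and β·I_B = 36.9 mA > I_C, confirming saturation.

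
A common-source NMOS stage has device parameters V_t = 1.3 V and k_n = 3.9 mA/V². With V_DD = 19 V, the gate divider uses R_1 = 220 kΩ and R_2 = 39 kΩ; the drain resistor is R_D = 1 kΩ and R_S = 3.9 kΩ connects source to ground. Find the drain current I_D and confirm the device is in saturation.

I_D ≈ 0.3 mA

V_G = V_DD·R_2/(R_1+R_2) = 19×39/259 = 2.86 V.
Assume saturation: I_D = (k_n/2)(V_GS − V_t)² with V_GS = V_G − I_D·R_S = 2.86 − 3.9·I_D.
Substituting gives 29.7·I_D² − 24.7·I_D + 4.75 = 0, with roots I_D = 0.3 or 0.535 mA.
The root I_D = 0.535 mA gives V_GS = 0.776 V ≤ V_t, so take I_D = 0.3 mA.
Then V_GS = 1.69 V and V_DS = V_DD − I_D(R_D+R_S) = 19 − 0.3×4.9 = 17.5 V.
Saturation requires V_DS ≥ V_GS − V_t = 0.392 V; 17.5 ≥ 0.392 ✓.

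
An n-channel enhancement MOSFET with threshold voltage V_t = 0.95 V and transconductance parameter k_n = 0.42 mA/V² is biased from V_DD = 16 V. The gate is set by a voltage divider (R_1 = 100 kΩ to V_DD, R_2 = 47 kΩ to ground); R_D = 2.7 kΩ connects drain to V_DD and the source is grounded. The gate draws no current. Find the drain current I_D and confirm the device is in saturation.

I_D ≈ 3.6 mA

V_G = V_DD·R_2/(R_1+R_2) = 16×47/147 = 5.12 V. With the source grounded, V_GS = V_G = 5.12 V.
Assume saturation: I_D = (k_n/2)(V_GS − V_t)² = (0.42/2)×(5.12 − 0.95)² = 0.21×4.17² = 3.64 mA.
V_DS = V_DD − I_D·R_D = 16 − 3.64×2.7 = 6.16 V.
Saturation requires V_DS ≥ V_GS − V_t = 4.17 V; 6.16 ≥ 4.17 ✓.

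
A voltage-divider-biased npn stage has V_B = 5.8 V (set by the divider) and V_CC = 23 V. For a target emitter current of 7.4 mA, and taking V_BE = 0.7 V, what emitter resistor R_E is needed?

R_E ≈ 0.69 kΩ

V_E = V_B − V_BE = 5.8 − 0.7 = 5.1 V.
R_E = V_E / I_E = 5.1 / 7.4 = 0.689 kΩ.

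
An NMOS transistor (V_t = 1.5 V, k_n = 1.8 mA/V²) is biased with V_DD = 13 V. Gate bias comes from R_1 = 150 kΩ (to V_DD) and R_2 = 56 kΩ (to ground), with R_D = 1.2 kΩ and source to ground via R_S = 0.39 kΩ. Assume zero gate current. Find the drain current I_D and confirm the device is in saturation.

V_G = V_DD·R_2/(R_1+R_2) = 13×56/206 = 3.53 V.
Assume saturation: I_D = (k_n/2)(V_GS − V_t)² with V_GS = V_G − I_D·R_S = 3.53 − 0.39·I_D.
Substituting gives 0.137·I_D² − 2.43·I_D + 3.72 = 0, with roots I_D = 1.7 or 16 mA.
The root I_D = 16 mA gives V_GS = -2.72 V ≤ V_t, so take I_D = 1.7 mA.
Then V_GS = 2.87 V and V_DS = V_DD − I_D(R_D+R_S) = 13 − 1.7×1.59 = 10.3 V.
Saturation requires V_DS ≥ V_GS − V_t = 1.37 V; 10.3 ≥ 1.37 ✓.

I_D ≈ 1.7 mA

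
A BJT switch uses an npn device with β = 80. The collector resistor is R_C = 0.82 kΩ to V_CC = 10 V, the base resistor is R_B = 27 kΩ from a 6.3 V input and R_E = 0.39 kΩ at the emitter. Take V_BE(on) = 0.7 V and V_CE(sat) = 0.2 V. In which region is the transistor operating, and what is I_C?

active; I_C ≈ 7.6 mA

Assume active. Base-emitter loop: I_B = (V_BB − V_BE)/(R_B + (β+1)R_E) = (6.3 − 0.7)/(27 + 81×0.39) = 0.0956 mA.
I_C = β·I_B = 80×0.0956 = 7.65 mA.
V_CE = V_CC − I_C·R_C − I_E·R_E = 10 − 7.65×0.82 − 7.74×0.39 = 0.711 V > V_CE(sat), so the active-region assumption holds.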